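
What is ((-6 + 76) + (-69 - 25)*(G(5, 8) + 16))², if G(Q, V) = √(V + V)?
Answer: 3276100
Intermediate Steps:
G(Q, V) = √2*√V (G(Q, V) = √(2*V) = √2*√V)
((-6 + 76) + (-69 - 25)*(G(5, 8) + 16))² = ((-6 + 76) + (-69 - 25)*(√2*√8 + 16))² = (70 - 94*(√2*(2*√2) + 16))² = (70 - 94*(4 + 16))² = (70 - 94*20)² = (70 - 1880)² = (-1810)² = 3276100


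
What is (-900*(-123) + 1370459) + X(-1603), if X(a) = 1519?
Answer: 1482678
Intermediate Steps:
(-900*(-123) + 1370459) + X(-1603) = (-900*(-123) + 1370459) + 1519 = (110700 + 1370459) + 1519 = 1481159 + 1519 = 1482678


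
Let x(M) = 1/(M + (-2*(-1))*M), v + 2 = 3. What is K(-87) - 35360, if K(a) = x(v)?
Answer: -106079/3 ≈ -35360.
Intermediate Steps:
v = 1 (v = -2 + 3 = 1)
x(M) = 1/(3*M) (x(M) = 1/(M + 2*M) = 1/(3*M))
K(a) = 1/3 (K(a) = (1/3)/1 = (1/3)*1 = 1/3)
K(-87) - 35360 = 1/3 - 35360 = -106079/3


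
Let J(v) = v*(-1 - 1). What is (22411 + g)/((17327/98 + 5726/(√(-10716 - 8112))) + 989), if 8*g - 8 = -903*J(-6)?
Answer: 1109761082686305/61518411412183 + 1737006979470*I*√523/61518411412183 ≈ 18.039 + 0.64572*I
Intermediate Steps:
J(v) = -2*v (J(v) = v*(-2) = -2*v)
g = -2707/2 (g = 1 + (-(-1806)*(-6))/8 = 1 + (-903*12)/8 = 1 + (⅛)*(-10836) = 1 - 2709/2 = -2707/2 ≈ -1353.5)
(22411 + g)/((17327/98 + 5726/(√(-10716 - 8112))) + 989) = (22411 - 2707/2)/((17327/98 + 5726/(√(-10716 - 8112))) + 989) = 42115/(2*((17327*(1/98) + 5726/(√(-18828))) + 989)) = 42115/(2*((17327/98 + 5726/((6*I*√523))) + 989)) = 42115/(2*((17327/98 + 5726*(-I*√523/3138)) + 989)) = 42115/(2*((17327/98 - 2863*I*√523/1569) + 989)) = 42115/(2*(114249/98 - 2863*I*√523/1569))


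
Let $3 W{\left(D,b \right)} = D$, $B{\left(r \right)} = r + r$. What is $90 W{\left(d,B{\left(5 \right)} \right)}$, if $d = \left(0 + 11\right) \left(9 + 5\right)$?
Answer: $4620$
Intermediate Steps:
$B{\left(r \right)} = 2 r$
$d = 154$ ($d = 11 \cdot 14 = 154$)
$W{\left(D,b \right)} = \frac{D}{3}$
$90 W{\left(d,B{\left(5 \right)} \right)} = 90 \cdot \frac{1}{3} \cdot 154 = 90 \cdot \frac{154}{3} = 4620$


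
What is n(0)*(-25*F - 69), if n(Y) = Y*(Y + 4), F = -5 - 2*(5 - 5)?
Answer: 0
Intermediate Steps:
F = -5 (F = -5 - 2*0 = -5 - 1*0 = -5 + 0 = -5)
n(Y) = Y*(4 + Y)
n(0)*(-25*F - 69) = (0*(4 + 0))*(-25*(-5) - 69) = (0*4)*(125 - 69) = 0*56 = 0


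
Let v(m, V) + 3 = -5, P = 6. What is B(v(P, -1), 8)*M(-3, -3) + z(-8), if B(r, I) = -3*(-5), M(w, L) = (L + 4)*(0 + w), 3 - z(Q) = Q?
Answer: -34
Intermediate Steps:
v(m, V) = -8 (v(m, V) = -3 - 5 = -8)
z(Q) = 3 - Q
M(w, L) = w*(4 + L) (M(w, L) = (4 + L)*w = w*(4 + L))
B(r, I) = 15
B(v(P, -1), 8)*M(-3, -3) + z(-8) = 15*(-3*(4 - 3)) + (3 - 1*(-8)) = 15*(-3*1) + (3 + 8) = 15*(-3) + 11 = -45 + 11 = -34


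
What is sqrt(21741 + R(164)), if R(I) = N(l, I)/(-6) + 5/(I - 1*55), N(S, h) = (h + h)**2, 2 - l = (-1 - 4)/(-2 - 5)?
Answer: sqrt(407440038)/327 ≈ 61.728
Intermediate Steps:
l = 9/7 (l = 2 - (-1 - 4)/(-2 - 5) = 2 - (-5)/(-7) = 2 - (-5)*(-1)/7 = 2 - 1*5/7 = 2 - 5/7 = 9/7 ≈ 1.2857)
N(S, h) = 4*h**2 (N(S, h) = (2*h)**2 = 4*h**2)
R(I) = 5/(-55 + I) - 2*I**2/3 (R(I) = (4*I**2)/(-6) + 5/(I - 1*55) = (4*I**2)*(-1/6) + 5/(I - 55) = -2*I**2/3 + 5/(-55 + I) = 5/(-55 + I) - 2*I**2/3)
sqrt(21741 + R(164)) = sqrt(21741 + (15 - 2*164**3 + 110*164**2)/(3*(-55 + 164))) = sqrt(21741 + (1/3)*(15 - 2*4410944 + 110*26896)/109) = sqrt(21741 + (1/3)*(1/109)*(15 - 8821888 + 2958560)) = sqrt(21741 + (1/3)*(1/109)*(-5863313)) = sqrt(21741 - 5863313/327) = sqrt(1245994/327) = sqrt(407440038)/327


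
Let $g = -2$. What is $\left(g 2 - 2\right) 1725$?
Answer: $-10350$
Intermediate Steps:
$\left(g 2 - 2\right) 1725 = \left(\left(-2\right) 2 - 2\right) 1725 = \left(-4 - 2\right) 1725 = \left(-6\right) 1725 = -10350$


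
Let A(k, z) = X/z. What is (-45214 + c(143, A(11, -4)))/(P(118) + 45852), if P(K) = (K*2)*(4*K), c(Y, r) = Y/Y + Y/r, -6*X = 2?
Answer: -43497/157244 ≈ -0.27662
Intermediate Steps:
X = -⅓ (X = -⅙*2 = -⅓ ≈ -0.33333)
A(k, z) = -1/(3*z)
c(Y, r) = 1 + Y/r
P(K) = 8*K² (P(K) = (2*K)*(4*K) = 8*K²)
(-45214 + c(143, A(11, -4)))/(P(118) + 45852) = (-45214 + (143 - ⅓/(-4))/((-⅓/(-4))))/(8*118² + 45852) = (-45214 + (143 - ⅓*(-¼))/((-⅓*(-¼))))/(8*13924 + 45852) = (-45214 + (143 + 1/12)/(1/12))/(111392 + 45852) = (-45214 + 12*(1717/12))/157244 = (-45214 + 1717)*(1/157244) = -43497*1/157244 = -43497/157244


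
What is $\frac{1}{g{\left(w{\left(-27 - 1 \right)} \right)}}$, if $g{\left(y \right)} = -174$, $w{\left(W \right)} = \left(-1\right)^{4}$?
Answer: $- \frac{1}{174} \approx -0.0057471$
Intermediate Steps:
$w{\left(W \right)} = 1$
$\frac{1}{g{\left(w{\left(-27 - 1 \right)} \right)}} = \frac{1}{-174} = - \frac{1}{174}$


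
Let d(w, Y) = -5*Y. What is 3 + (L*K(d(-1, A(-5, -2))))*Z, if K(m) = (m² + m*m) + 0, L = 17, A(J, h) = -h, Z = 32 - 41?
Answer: -30597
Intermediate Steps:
Z = -9
K(m) = 2*m² (K(m) = (m² + m²) + 0 = 2*m² + 0 = 2*m²)
3 + (L*K(d(-1, A(-5, -2))))*Z = 3 + (17*(2*(-(-5)*(-2))²))*(-9) = 3 + (17*(2*(-5*2)²))*(-9) = 3 + (17*(2*(-10)²))*(-9) = 3 + (17*(2*100))*(-9) = 3 + (17*200)*(-9) = 3 + 3400*(-9) = 3 - 30600 = -30597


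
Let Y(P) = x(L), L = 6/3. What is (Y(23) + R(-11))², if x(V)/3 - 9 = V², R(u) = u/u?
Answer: 1600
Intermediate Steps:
R(u) = 1
L = 2 (L = 6*(⅓) = 2)
x(V) = 27 + 3*V²
Y(P) = 39 (Y(P) = 27 + 3*2² = 27 + 3*4 = 27 + 12 = 39)
(Y(23) + R(-11))² = (39 + 1)² = 40² = 1600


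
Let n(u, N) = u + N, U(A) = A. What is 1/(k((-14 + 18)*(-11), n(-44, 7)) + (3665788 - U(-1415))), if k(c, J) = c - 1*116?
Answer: 1/3667043 ≈ 2.7270e-7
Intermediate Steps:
n(u, N) = N + u
k(c, J) = -116 + c (k(c, J) = c - 116 = -116 + c)
1/(k((-14 + 18)*(-11), n(-44, 7)) + (3665788 - U(-1415))) = 1/((-116 + (-14 + 18)*(-11)) + (3665788 - 1*(-1415))) = 1/((-116 + 4*(-11)) + (3665788 + 1415)) = 1/((-116 - 44) + 3667203) = 1/(-160 + 3667203) = 1/3667043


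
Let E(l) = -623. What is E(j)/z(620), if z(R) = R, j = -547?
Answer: -623/620 ≈ -1.0048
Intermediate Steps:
E(j)/z(620) = -623/620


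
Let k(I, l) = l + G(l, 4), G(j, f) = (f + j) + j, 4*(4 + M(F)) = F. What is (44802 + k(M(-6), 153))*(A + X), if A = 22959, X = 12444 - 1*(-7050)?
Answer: 1921635045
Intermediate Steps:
X = 19494 (X = 12444 + 7050 = 19494)
M(F) = -4 + F/4
G(j, f) = f + 2*j
k(I, l) = 4 + 3*l (k(I, l) = l + (4 + 2*l) = 4 + 3*l)
(44802 + k(M(-6), 153))*(A + X) = (44802 + (4 + 3*153))*(22959 + 19494) = (44802 + (4 + 459))*42453 = (44802 + 463)*42453 = 45265*42453 = 1921635045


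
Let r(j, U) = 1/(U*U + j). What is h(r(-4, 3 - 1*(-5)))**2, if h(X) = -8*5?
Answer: 1600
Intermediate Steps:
r(j, U) = 1/(j + U**2) (r(j, U) = 1/(U**2 + j) = 1/(j + U**2))
h(X) = -40
h(r(-4, 3 - 1*(-5)))**2 = (-40)**2 = 1600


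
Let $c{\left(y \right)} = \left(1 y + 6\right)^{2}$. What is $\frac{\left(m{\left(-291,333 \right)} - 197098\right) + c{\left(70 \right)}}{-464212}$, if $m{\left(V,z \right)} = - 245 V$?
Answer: $\frac{120027}{464212} \approx 0.25856$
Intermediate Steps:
$c{\left(y \right)} = \left(6 + y\right)^{2}$ ($c{\left(y \right)} = \left(y + 6\right)^{2} = \left(6 + y\right)^{2}$)
$\frac{\left(m{\left(-291,333 \right)} - 197098\right) + c{\left(70 \right)}}{-464212} = \frac{\left(\left(-245\right) \left(-291\right) - 197098\right) + \left(6 + 70\right)^{2}}{-464212} = \left(\left(71295 - 197098\right) + 76^{2}\right) \left(- \frac{1}{464212}\right) = \left(-125803 + 5776\right) \left(- \frac{1}{464212}\right) = \left(-120027\right) \left(- \frac{1}{464212}\right) = \frac{120027}{464212}$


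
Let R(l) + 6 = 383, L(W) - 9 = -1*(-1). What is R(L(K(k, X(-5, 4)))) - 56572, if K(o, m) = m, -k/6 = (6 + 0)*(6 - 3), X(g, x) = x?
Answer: -56195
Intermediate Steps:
k = -108 (k = -6*(6 + 0)*(6 - 3) = -36*3 = -6*18 = -108)
L(W) = 10 (L(W) = 9 - 1*(-1) = 9 + 1 = 10)
R(l) = 377 (R(l) = -6 + 383 = 377)
R(L(K(k, X(-5, 4)))) - 56572 = 377 - 56572 = -56195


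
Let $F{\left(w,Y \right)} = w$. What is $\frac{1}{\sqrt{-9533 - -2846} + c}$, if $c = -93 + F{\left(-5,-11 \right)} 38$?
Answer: $- \frac{283}{86776} - \frac{3 i \sqrt{743}}{86776} \approx -0.0032613 - 0.00094236 i$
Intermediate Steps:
$c = -283$ ($c = -93 - 190 = -283$)
$\frac{1}{\sqrt{-9533 - -2846} + c} = \frac{1}{\sqrt{-9533 - -2846} - 283} = \frac{1}{\sqrt{-9533 + \left(-18512 + 21358\right)} - 283} = \frac{1}{\sqrt{-9533 + 2846} - 283} = \frac{1}{\sqrt{-6687} - 283} = \frac{1}{3 i \sqrt{743} - 283} = \frac{1}{-283 + 3 i \sqrt{743}}$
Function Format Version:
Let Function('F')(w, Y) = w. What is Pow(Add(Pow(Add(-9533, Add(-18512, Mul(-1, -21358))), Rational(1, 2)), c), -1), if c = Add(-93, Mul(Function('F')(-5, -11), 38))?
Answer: Add(Rational(-283, 86776), Mul(Rational(-3, 86776), I, Pow(743, Rational(1, 2)))) ≈ Add(-0.0032613, Mul(-0.00094236, I))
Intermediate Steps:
c = -283 (c = Add(-93, Mul(-5, 38)) = Add(-93, -190) = -283)
Pow(Add(Pow(Add(-9533, Add(-18512, Mul(-1, -21358))), Rational(1, 2)), c), -1) = Pow(Add(Pow(Add(-9533, Add(-18512, Mul(-1, -21358))), Rational(1, 2)), -283), -1) = Pow(Add(Pow(Add(-9533, Add(-18512, 21358)), Rational(1, 2)), -283), -1) = Pow(Add(Pow(Add(-9533, 2846), Rational(1, 2)), -283), -1) = Pow(Add(Pow(-6687, Rational(1, 2)), -283), -1) = Pow(Add(Mul(3, I, Pow(743, Rational(1, 2))), -283), -1) = Pow(Add(-283, Mul(3, I, Pow(743, Rational(1, 2)))), -1)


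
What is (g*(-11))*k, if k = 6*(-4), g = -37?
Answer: -9768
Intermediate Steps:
k = -24
(g*(-11))*k = -37*(-11)*(-24) = 407*(-24) = -9768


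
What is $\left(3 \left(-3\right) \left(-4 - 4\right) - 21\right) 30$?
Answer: $1530$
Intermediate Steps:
$\left(3 \left(-3\right) \left(-4 - 4\right) - 21\right) 30 = \left(- 9 \left(-4 - 4\right) - 21\right) 30 = \left(\left(-9\right) \left(-8\right) - 21\right) 30 = \left(72 - 21\right) 30 = 51 \cdot 30 = 1530$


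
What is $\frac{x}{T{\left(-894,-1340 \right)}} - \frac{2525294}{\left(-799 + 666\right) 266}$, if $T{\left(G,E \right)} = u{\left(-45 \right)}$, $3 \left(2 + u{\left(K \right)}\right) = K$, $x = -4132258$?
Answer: $\frac{4300998633}{17689} \approx 2.4315 \cdot 10^{5}$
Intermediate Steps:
$u{\left(K \right)} = -2 + \frac{K}{3}$
$T{\left(G,E \right)} = -17$ ($T{\left(G,E \right)} = -2 + \frac{1}{3} \left(-45\right) = -2 - 15 = -17$)
$\frac{x}{T{\left(-894,-1340 \right)}} - \frac{2525294}{\left(-799 + 666\right) 266} = - \frac{4132258}{-17} - \frac{2525294}{\left(-799 + 666\right) 266} = \left(-4132258\right) \left(- \frac{1}{17}\right) - \frac{2525294}{\left(-133\right) 266} = 243074 - \frac{2525294}{-35378} = 243074 - - \frac{1262647}{17689} = 243074 + \frac{1262647}{17689} = \frac{4300998633}{17689}$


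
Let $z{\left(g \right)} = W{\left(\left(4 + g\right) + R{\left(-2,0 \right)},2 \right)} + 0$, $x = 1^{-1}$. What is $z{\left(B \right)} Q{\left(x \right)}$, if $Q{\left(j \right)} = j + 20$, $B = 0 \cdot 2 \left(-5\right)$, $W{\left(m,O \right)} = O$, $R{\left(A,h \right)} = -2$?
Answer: $42$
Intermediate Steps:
$x = 1$
$B = 0$ ($B = 0 \left(-5\right) = 0$)
$Q{\left(j \right)} = 20 + j$
$z{\left(g \right)} = 2$ ($z{\left(g \right)} = 2 + 0 = 2$)
$z{\left(B \right)} Q{\left(x \right)} = 2 \left(20 + 1\right) = 2 \cdot 21 = 42$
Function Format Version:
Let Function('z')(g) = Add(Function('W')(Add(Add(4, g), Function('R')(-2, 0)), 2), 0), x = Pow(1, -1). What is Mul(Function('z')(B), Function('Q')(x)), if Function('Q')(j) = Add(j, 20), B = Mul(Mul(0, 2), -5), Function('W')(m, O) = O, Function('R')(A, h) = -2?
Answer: 42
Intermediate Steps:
x = 1
B = 0 (B = Mul(0, -5) = 0)
Function('Q')(j) = Add(20, j)
Function('z')(g) = 2 (Function('z')(g) = Add(2, 0) = 2)
Mul(Function('z')(B), Function('Q')(x)) = Mul(2, Add(20, 1)) = Mul(2, 21) = 42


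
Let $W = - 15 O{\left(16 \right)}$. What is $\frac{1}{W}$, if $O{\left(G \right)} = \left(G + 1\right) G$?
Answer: $- \frac{1}{4080} \approx -0.0002451$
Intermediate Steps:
$O{\left(G \right)} = G \left(1 + G\right)$ ($O{\left(G \right)} = \left(1 + G\right) G = G \left(1 + G\right)$)
$W = -4080$ ($W = - 15 \cdot 16 \left(1 + 16\right) = - 15 \cdot 16 \cdot 17 = \left(-15\right) 272 = -4080$)
$\frac{1}{W} = \frac{1}{-4080} = - \frac{1}{4080}$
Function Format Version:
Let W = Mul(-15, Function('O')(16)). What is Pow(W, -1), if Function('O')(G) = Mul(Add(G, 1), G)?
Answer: Rational(-1, 4080) ≈ -0.00024510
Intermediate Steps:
Function('O')(G) = Mul(G, Add(1, G)) (Function('O')(G) = Mul(Add(1, G), G) = Mul(G, Add(1, G)))
W = -4080 (W = Mul(-15, Mul(16, Add(1, 16))) = Mul(-15, Mul(16, 17)) = Mul(-15, 272) = -4080)
Pow(W, -1) = Pow(-4080, -1) = Rational(-1, 4080)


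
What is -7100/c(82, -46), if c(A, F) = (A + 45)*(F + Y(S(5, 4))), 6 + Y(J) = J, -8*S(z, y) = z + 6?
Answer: 56800/54229 ≈ 1.0474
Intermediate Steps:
S(z, y) = -¾ - z/8 (S(z, y) = -(z + 6)/8 = -(6 + z)/8 = -¾ - z/8)
Y(J) = -6 + J
c(A, F) = (45 + A)*(-59/8 + F) (c(A, F) = (A + 45)*(F + (-6 + (-¾ - ⅛*5))) = (45 + A)*(F + (-6 + (-¾ - 5/8))) = (45 + A)*(F + (-6 - 11/8)) = (45 + A)*(F - 59/8) = (45 + A)*(-59/8 + F))
-7100/c(82, -46) = -7100/(-2655/8 + 45*(-46) - 59/8*82 + 82*(-46)) = -7100/(-2655/8 - 2070 - 2419/4 - 3772) = -7100/(-54229/8) = -7100*(-8/54229) = 56800/54229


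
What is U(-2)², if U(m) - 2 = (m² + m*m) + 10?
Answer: 400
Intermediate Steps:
U(m) = 12 + 2*m² (U(m) = 2 + ((m² + m*m) + 10) = 2 + ((m² + m²) + 10) = 2 + (2*m² + 10) = 2 + (10 + 2*m²) = 12 + 2*m²)
U(-2)² = (12 + 2*(-2)²)² = (12 + 2*4)² = (12 + 8)² = 20² = 400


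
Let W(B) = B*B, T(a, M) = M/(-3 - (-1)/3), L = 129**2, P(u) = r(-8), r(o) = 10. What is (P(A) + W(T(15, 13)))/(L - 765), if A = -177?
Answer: 2161/1016064 ≈ 0.0021268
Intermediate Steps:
P(u) = 10
L = 16641
T(a, M) = -3*M/8 (T(a, M) = M/(-3 - (-1)/3) = M/(-3 - 1*(-1/3)) = M/(-3 + 1/3) = M/(-8/3) = M*(-3/8) = -3*M/8)
W(B) = B**2
(P(A) + W(T(15, 13)))/(L - 765) = (10 + (-3/8*13)**2)/(16641 - 765) = (10 + (-39/8)**2)/15876 = (10 + 1521/64)*(1/15876) = (2161/64)*(1/15876) = 2161/1016064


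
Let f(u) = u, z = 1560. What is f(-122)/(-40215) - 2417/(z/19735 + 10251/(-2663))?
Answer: 113517433088173/177079339535 ≈ 641.05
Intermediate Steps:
f(-122)/(-40215) - 2417/(z/19735 + 10251/(-2663)) = -122/(-40215) - 2417/(1560/19735 + 10251/(-2663)) = -122*(-1/40215) - 2417/(1560*(1/19735) + 10251*(-1/2663)) = 122/40215 - 2417/(312/3947 - 10251/2663) = 122/40215 - 2417/(-39629841/10510861) = 122/40215 - 2417*(-10510861/39629841) = 122/40215 + 25404751037/39629841 = 113517433088173/177079339535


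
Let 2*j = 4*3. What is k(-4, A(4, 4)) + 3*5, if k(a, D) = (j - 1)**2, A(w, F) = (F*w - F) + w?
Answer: 40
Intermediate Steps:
A(w, F) = w - F + F*w (A(w, F) = (-F + F*w) + w = w - F + F*w)
j = 6 (j = (4*3)/2 = (1/2)*12 = 6)
k(a, D) = 25 (k(a, D) = (6 - 1)**2 = 5**2 = 25)
k(-4, A(4, 4)) + 3*5 = 25 + 3*5 = 25 + 15 = 40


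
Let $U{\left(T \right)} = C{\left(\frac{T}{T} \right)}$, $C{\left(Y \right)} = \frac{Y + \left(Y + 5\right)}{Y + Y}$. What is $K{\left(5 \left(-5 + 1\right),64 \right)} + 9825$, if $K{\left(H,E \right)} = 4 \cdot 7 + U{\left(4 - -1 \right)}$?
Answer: $\frac{19713}{2} \approx 9856.5$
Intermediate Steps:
$C{\left(Y \right)} = \frac{5 + 2 Y}{2 Y}$ ($C{\left(Y \right)} = \frac{Y + \left(5 + Y\right)}{2 Y} = \left(5 + 2 Y\right) \frac{1}{2 Y} = \frac{5 + 2 Y}{2 Y}$)
$U{\left(T \right)} = \frac{7}{2}$ ($U{\left(T \right)} = \frac{\frac{5}{2} + \frac{T}{T}}{T \frac{1}{T}} = \frac{\frac{5}{2} + 1}{1} = 1 \cdot \frac{7}{2} = \frac{7}{2}$)
$K{\left(H,E \right)} = \frac{63}{2}$ ($K{\left(H,E \right)} = 4 \cdot 7 + \frac{7}{2} = 28 + \frac{7}{2} = \frac{63}{2}$)
$K{\left(5 \left(-5 + 1\right),64 \right)} + 9825 = \frac{63}{2} + 9825 = \frac{19713}{2}$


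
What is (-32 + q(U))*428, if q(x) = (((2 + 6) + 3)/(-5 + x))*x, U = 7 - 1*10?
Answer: -23861/2 ≈ -11931.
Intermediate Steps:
U = -3 (U = 7 - 10 = -3)
q(x) = 11*x/(-5 + x) (q(x) = ((8 + 3)/(-5 + x))*x = (11/(-5 + x))*x = 11*x/(-5 + x))
(-32 + q(U))*428 = (-32 + 11*(-3)/(-5 - 3))*428 = (-32 + 11*(-3)/(-8))*428 = (-32 + 11*(-3)*(-⅛))*428 = (-32 + 33/8)*428 = -223/8*428 = -23861/2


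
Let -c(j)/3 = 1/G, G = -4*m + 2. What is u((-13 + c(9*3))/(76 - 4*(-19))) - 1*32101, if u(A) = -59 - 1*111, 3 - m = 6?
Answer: -32271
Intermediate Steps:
m = -3 (m = 3 - 1*6 = 3 - 6 = -3)
G = 14 (G = -4*(-3) + 2 = 12 + 2 = 14)
c(j) = -3/14
u(A) = -170 (u(A) = -59 - 111 = -170)
u((-13 + c(9*3))/(76 - 4*(-19))) - 1*32101 = -170 - 1*32101 = -170 - 32101 = -32271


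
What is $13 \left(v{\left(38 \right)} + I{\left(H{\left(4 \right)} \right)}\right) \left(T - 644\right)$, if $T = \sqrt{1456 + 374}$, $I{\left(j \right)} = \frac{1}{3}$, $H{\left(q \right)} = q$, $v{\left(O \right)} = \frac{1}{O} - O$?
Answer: $\frac{17962126}{57} - \frac{55783 \sqrt{1830}}{114} \approx 2.9419 \cdot 10^{5}$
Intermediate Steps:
$I{\left(j \right)} = \frac{1}{3}$
$T = \sqrt{1830} \approx 42.779$
$13 \left(v{\left(38 \right)} + I{\left(H{\left(4 \right)} \right)}\right) \left(T - 644\right) = 13 \left(\left(\frac{1}{38} - 38\right) + \frac{1}{3}\right) \left(\sqrt{1830} - 644\right) = 13 \left(\left(\frac{1}{38} - 38\right) + \frac{1}{3}\right) \left(-644 + \sqrt{1830}\right) = 13 \left(- \frac{1443}{38} + \frac{1}{3}\right) \left(-644 + \sqrt{1830}\right) = 13 \left(- \frac{4291 \left(-644 + \sqrt{1830}\right)}{114}\right) = 13 \left(\frac{1381702}{57} - \frac{4291 \sqrt{1830}}{114}\right) = \frac{17962126}{57} - \frac{55783 \sqrt{1830}}{114}$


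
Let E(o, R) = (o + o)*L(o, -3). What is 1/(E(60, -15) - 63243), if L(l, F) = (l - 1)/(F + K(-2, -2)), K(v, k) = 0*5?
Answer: -1/65603 ≈ -1.5243e-5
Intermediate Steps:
K(v, k) = 0
L(l, F) = (-1 + l)/F (L(l, F) = (l - 1)/(F + 0) = (-1 + l)/F)
E(o, R) = 2*o*(⅓ - o/3) (E(o, R) = (o + o)*((-1 + o)/(-3)) = (2*o)*(-(-1 + o)/3) = (2*o)*(⅓ - o/3) = 2*o*(⅓ - o/3))
1/(E(60, -15) - 63243) = 1/((⅔)*60*(1 - 1*60) - 63243) = 1/((⅔)*60*(1 - 60) - 63243) = 1/((⅔)*60*(-59) - 63243) = 1/(-2360 - 63243) = 1/(-65603) = -1/65603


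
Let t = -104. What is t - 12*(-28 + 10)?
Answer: 112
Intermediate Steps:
t - 12*(-28 + 10) = -104 - 12*(-28 + 10) = -104 - 12*(-18) = -104 + 216 = 112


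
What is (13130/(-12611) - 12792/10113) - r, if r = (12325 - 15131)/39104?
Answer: -1857127320325/831188386912 ≈ -2.2343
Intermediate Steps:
r = -1403/19552 (r = -2806*1/39104 = -1403/19552 ≈ -0.071757)
(13130/(-12611) - 12792/10113) - r = (13130/(-12611) - 12792/10113) - 1*(-1403/19552) = (13130*(-1/12611) - 12792*1/10113) + 1403/19552 = (-13130/12611 - 4264/3371) + 1403/19552 = -98034534/42511681 + 1403/19552 = -1857127320325/831188386912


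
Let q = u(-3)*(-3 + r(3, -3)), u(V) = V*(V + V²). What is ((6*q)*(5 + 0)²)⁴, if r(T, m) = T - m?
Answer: 4304672100000000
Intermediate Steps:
q = -54 (q = ((-3)²*(1 - 3))*(-3 + (3 - 1*(-3))) = (9*(-2))*(-3 + (3 + 3)) = -18*(-3 + 6) = -18*3 = -54)
((6*q)*(5 + 0)²)⁴ = ((6*(-54))*(5 + 0)²)⁴ = (-324*5²)⁴ = (-324*25)⁴ = (-8100)⁴ = 4304672100000000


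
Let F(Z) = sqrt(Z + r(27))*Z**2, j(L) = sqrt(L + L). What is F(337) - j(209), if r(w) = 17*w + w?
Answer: -sqrt(418) + 113569*sqrt(823) ≈ 3.2580e+6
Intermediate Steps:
j(L) = sqrt(2)*sqrt(L) (j(L) = sqrt(2*L) = sqrt(2)*sqrt(L))
r(w) = 18*w
F(Z) = Z**2*sqrt(486 + Z) (F(Z) = sqrt(Z + 18*27)*Z**2 = sqrt(Z + 486)*Z**2 = sqrt(486 + Z)*Z**2 = Z**2*sqrt(486 + Z))
F(337) - j(209) = 337**2*sqrt(486 + 337) - sqrt(2)*sqrt(209) = 113569*sqrt(823) - sqrt(418) = -sqrt(418) + 113569*sqrt(823)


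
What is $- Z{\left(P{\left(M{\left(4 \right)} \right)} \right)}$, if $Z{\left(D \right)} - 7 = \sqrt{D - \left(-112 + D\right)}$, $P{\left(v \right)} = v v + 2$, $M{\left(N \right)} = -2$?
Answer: $-7 - 4 \sqrt{7} \approx -17.583$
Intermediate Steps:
$P{\left(v \right)} = 2 + v^{2}$ ($P{\left(v \right)} = v^{2} + 2 = 2 + v^{2}$)
$Z{\left(D \right)} = 7 + 4 \sqrt{7}$ ($Z{\left(D \right)} = 7 + \sqrt{D - \left(-112 + D\right)} = 7 + \sqrt{112} = 7 + 4 \sqrt{7}$)
$- Z{\left(P{\left(M{\left(4 \right)} \right)} \right)} = - (7 + 4 \sqrt{7}) = -7 - 4 \sqrt{7}$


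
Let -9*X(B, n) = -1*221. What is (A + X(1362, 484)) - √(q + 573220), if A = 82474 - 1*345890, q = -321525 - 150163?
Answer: -2370523/9 - 2*√25383 ≈ -2.6371e+5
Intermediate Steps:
q = -471688
A = -263416 (A = 82474 - 345890 = -263416)
X(B, n) = 221/9 (X(B, n) = -(-1)*221/9 = -⅑*(-221) = 221/9)
(A + X(1362, 484)) - √(q + 573220) = (-263416 + 221/9) - √(-471688 + 573220) = -2370523/9 - √101532 = -2370523/9 - 2*√25383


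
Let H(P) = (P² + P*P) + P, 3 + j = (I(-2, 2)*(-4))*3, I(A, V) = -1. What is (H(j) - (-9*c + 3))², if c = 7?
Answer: 53361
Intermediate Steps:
j = 9 (j = -3 - 1*(-4)*3 = -3 + 4*3 = -3 + 12 = 9)
H(P) = P + 2*P² (H(P) = (P² + P²) + P = 2*P² + P = P + 2*P²)
(H(j) - (-9*c + 3))² = (9*(1 + 2*9) - (-9*7 + 3))² = (9*(1 + 18) - (-63 + 3))² = (9*19 - 1*(-60))² = (171 + 60)² = 231² = 53361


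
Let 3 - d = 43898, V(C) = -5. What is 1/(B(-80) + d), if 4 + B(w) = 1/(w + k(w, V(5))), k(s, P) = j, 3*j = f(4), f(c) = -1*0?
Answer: -80/3511921 ≈ -2.2780e-5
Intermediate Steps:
f(c) = 0
j = 0 (j = (⅓)*0 = 0)
k(s, P) = 0
d = -43895 (d = 3 - 1*43898 = 3 - 43898 = -43895)
B(w) = -4 + 1/w (B(w) = -4 + 1/(w + 0) = -4 + 1/w)
1/(B(-80) + d) = 1/((-4 + 1/(-80)) - 43895) = 1/((-4 - 1/80) - 43895) = 1/(-321/80 - 43895) = 1/(-3511921/80) = -80/3511921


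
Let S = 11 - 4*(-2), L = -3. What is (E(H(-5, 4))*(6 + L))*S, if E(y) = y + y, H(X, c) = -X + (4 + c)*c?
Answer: 4218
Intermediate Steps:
H(X, c) = -X + c*(4 + c)
E(y) = 2*y
S = 19 (S = 11 + 8 = 19)
(E(H(-5, 4))*(6 + L))*S = ((2*(4**2 - 1*(-5) + 4*4))*(6 - 3))*19 = ((2*(16 + 5 + 16))*3)*19 = ((2*37)*3)*19 = (74*3)*19 = 222*19 = 4218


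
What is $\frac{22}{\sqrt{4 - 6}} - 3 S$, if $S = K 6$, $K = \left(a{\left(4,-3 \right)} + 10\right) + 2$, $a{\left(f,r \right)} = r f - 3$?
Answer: $54 - 11 i \sqrt{2} \approx 54.0 - 15.556 i$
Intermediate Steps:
$a{\left(f,r \right)} = -3 + f r$ ($a{\left(f,r \right)} = f r - 3 = -3 + f r$)
$K = -3$ ($K = \left(\left(-3 + 4 \left(-3\right)\right) + 10\right) + 2 = \left(\left(-3 - 12\right) + 10\right) + 2 = \left(-15 + 10\right) + 2 = -5 + 2 = -3$)
$S = -18$ ($S = \left(-3\right) 6 = -18$)
$\frac{22}{\sqrt{4 - 6}} - 3 S = \frac{22}{\sqrt{4 - 6}} - -54 = \frac{22}{\sqrt{4 - 6}} + 54 = \frac{22}{\sqrt{-2}} + 54 = \frac{22}{i \sqrt{2}} + 54 = 22 \left(- \frac{i \sqrt{2}}{2}\right) + 54 = - 11 i \sqrt{2} + 54 = 54 - 11 i \sqrt{2}$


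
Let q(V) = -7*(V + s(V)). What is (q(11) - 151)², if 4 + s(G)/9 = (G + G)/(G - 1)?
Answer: 328329/25 ≈ 13133.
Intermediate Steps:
s(G) = -36 + 18*G/(-1 + G) (s(G) = -36 + 9*((G + G)/(G - 1)) = -36 + 9*((2*G)/(-1 + G)) = -36 + 9*(2*G/(-1 + G)) = -36 + 18*G/(-1 + G))
q(V) = -7*V - 126*(2 - V)/(-1 + V) (q(V) = -7*(V + 18*(2 - V)/(-1 + V)) = -7*V - 126*(2 - V)/(-1 + V))
(q(11) - 151)² = (7*(-36 - 1*11² + 19*11)/(-1 + 11) - 151)² = (7*(-36 - 1*121 + 209)/10 - 151)² = (7*(⅒)*(-36 - 121 + 209) - 151)² = (7*(⅒)*52 - 151)² = (182/5 - 151)² = (-573/5)² = 328329/25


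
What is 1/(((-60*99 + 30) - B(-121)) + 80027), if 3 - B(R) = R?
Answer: 1/73993 ≈ 1.3515e-5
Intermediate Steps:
B(R) = 3 - R
1/(((-60*99 + 30) - B(-121)) + 80027) = 1/(((-60*99 + 30) - (3 - 1*(-121))) + 80027) = 1/(((-5940 + 30) - (3 + 121)) + 80027) = 1/((-5910 - 1*124) + 80027) = 1/((-5910 - 124) + 80027) = 1/(-6034 + 80027) = 1/73993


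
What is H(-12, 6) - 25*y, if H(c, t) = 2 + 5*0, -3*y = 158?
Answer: 3956/3 ≈ 1318.7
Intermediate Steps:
y = -158/3 (y = -⅓*158 = -158/3 ≈ -52.667)
H(c, t) = 2 (H(c, t) = 2 + 0 = 2)
H(-12, 6) - 25*y = 2 - 25*(-158/3) = 2 + 3950/3 = 3956/3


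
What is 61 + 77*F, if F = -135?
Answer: -10334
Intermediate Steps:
61 + 77*F = 61 + 77*(-135) = 61 - 10395 = -10334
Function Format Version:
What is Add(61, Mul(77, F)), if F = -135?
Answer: -10334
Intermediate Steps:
Add(61, Mul(77, F)) = Add(61, Mul(77, -135)) = Add(61, -10395) = -10334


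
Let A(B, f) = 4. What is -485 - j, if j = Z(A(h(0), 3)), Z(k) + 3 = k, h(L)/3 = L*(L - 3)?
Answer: -486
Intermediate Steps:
h(L) = 3*L*(-3 + L) (h(L) = 3*(L*(L - 3)) = 3*(L*(-3 + L)) = 3*L*(-3 + L))
Z(k) = -3 + k
j = 1 (j = -3 + 4 = 1)
-485 - j = -485 - 1*1 = -485 - 1 = -486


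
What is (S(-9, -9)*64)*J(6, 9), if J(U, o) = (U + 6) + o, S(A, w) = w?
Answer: -12096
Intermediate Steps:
J(U, o) = 6 + U + o (J(U, o) = (6 + U) + o = 6 + U + o)
(S(-9, -9)*64)*J(6, 9) = (-9*64)*(6 + 6 + 9) = -576*21 = -12096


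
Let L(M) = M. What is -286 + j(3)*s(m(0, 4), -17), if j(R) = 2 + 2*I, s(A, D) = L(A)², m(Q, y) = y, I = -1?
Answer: -286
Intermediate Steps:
s(A, D) = A²
j(R) = 0 (j(R) = 2 + 2*(-1) = 2 - 2 = 0)
-286 + j(3)*s(m(0, 4), -17) = -286 + 0*4² = -286 + 0*16 = -286 + 0 = -286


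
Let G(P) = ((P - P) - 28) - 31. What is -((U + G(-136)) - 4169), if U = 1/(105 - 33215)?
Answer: 139989081/33110 ≈ 4228.0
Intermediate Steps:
U = -1/33110 (U = 1/(-33110) = -1/33110 ≈ -3.0202e-5)
G(P) = -59 (G(P) = (0 - 28) - 31 = -28 - 31 = -59)
-((U + G(-136)) - 4169) = -((-1/33110 - 59) - 4169) = -(-1953491/33110 - 4169) = -1*(-139989081/33110) = 139989081/33110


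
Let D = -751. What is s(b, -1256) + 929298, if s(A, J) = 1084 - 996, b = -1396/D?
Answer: 929386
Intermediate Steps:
b = 1396/751 (b = -1396/(-751) = -1396*(-1/751) = 1396/751 ≈ 1.8589)
s(A, J) = 88
s(b, -1256) + 929298 = 88 + 929298 = 929386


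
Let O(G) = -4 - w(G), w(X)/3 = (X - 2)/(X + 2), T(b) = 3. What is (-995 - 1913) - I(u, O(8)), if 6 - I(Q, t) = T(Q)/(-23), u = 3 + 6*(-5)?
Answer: -67025/23 ≈ -2914.1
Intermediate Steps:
w(X) = 3*(-2 + X)/(2 + X) (w(X) = 3*((X - 2)/(X + 2)) = 3*((-2 + X)/(2 + X)) = 3*(-2 + X)/(2 + X))
O(G) = -4 - 3*(-2 + G)/(2 + G)
u = -27 (u = 3 - 30 = -27)
I(Q, t) = 141/23 (I(Q, t) = 6 - 3/(-23) = 6 - 3*(-1)/23 = 6 - 1*(-3/23) = 6 + 3/23 = 141/23)
(-995 - 1913) - I(u, O(8)) = (-995 - 1913) - 1*141/23 = -2908 - 141/23 = -67025/23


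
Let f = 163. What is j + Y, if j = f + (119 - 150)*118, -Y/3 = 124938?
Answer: -378309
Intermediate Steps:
Y = -374814 (Y = -3*124938 = -374814)
j = -3495 (j = 163 + (119 - 150)*118 = 163 - 31*118 = 163 - 3658 = -3495)
j + Y = -3495 - 374814 = -378309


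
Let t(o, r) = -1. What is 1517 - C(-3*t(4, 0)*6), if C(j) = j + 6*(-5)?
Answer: 1529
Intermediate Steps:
C(j) = -30 + j (C(j) = j - 30 = -30 + j)
1517 - C(-3*t(4, 0)*6) = 1517 - (-30 - 3*(-1)*6) = 1517 - (-30 + 3*6) = 1517 - (-30 + 18) = 1517 - 1*(-12) = 1517 + 12 = 1529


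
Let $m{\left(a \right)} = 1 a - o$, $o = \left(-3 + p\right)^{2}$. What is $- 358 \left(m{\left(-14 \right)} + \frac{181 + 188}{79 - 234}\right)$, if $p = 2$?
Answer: $\frac{964452}{155} \approx 6222.3$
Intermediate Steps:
$o = 1$ ($o = \left(-3 + 2\right)^{2} = \left(-1\right)^{2} = 1$)
$m{\left(a \right)} = -1 + a$ ($m{\left(a \right)} = 1 a - 1 = a - 1 = -1 + a$)
$- 358 \left(m{\left(-14 \right)} + \frac{181 + 188}{79 - 234}\right) = - 358 \left(\left(-1 - 14\right) + \frac{181 + 188}{79 - 234}\right) = - 358 \left(-15 + \frac{369}{-155}\right) = - 358 \left(-15 + 369 \left(- \frac{1}{155}\right)\right) = - 358 \left(-15 - \frac{369}{155}\right) = \left(-358\right) \left(- \frac{2694}{155}\right) = \frac{964452}{155}$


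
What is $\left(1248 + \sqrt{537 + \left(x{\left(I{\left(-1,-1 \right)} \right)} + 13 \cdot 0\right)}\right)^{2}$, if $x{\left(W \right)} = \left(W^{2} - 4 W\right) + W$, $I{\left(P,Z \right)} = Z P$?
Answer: $\left(1248 + \sqrt{535}\right)^{2} \approx 1.6158 \cdot 10^{6}$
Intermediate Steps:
$I{\left(P,Z \right)} = P Z$
$x{\left(W \right)} = W^{2} - 3 W$
$\left(1248 + \sqrt{537 + \left(x{\left(I{\left(-1,-1 \right)} \right)} + 13 \cdot 0\right)}\right)^{2} = \left(1248 + \sqrt{537 + \left(\left(-1\right) \left(-1\right) \left(-3 - -1\right) + 13 \cdot 0\right)}\right)^{2} = \left(1248 + \sqrt{537 + \left(1 \left(-3 + 1\right) + 0\right)}\right)^{2} = \left(1248 + \sqrt{537 + \left(1 \left(-2\right) + 0\right)}\right)^{2} = \left(1248 + \sqrt{537 + \left(-2 + 0\right)}\right)^{2} = \left(1248 + \sqrt{537 - 2}\right)^{2} = \left(1248 + \sqrt{535}\right)^{2}$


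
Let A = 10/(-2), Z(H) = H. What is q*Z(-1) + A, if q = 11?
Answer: -16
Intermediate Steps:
A = -5 (A = 10*(-½) = -5)
q*Z(-1) + A = 11*(-1) - 5 = -11 - 5 = -16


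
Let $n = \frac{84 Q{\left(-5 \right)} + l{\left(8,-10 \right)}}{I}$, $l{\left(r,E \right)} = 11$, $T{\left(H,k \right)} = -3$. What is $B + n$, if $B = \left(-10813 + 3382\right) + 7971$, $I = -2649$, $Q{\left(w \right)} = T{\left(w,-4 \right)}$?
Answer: $\frac{1430701}{2649} \approx 540.09$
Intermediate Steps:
$Q{\left(w \right)} = -3$
$n = \frac{241}{2649}$ ($n = \frac{84 \left(-3\right) + 11}{-2649} = \left(-252 + 11\right) \left(- \frac{1}{2649}\right) = \left(-241\right) \left(- \frac{1}{2649}\right) = \frac{241}{2649} \approx 0.090978$)
$B = 540$ ($B = -7431 + 7971 = 540$)
$B + n = 540 + \frac{241}{2649} = \frac{1430701}{2649}$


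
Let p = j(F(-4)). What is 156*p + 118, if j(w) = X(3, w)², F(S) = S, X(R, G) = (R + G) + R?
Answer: 742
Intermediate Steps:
X(R, G) = G + 2*R (X(R, G) = (G + R) + R = G + 2*R)
j(w) = (6 + w)² (j(w) = (w + 2*3)² = (w + 6)² = (6 + w)²)
p = 4 (p = (6 - 4)² = 2² = 4)
156*p + 118 = 156*4 + 118 = 624 + 118 = 742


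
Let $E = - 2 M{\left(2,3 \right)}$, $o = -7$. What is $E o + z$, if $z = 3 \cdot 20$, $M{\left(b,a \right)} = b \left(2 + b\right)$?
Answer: $172$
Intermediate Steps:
$z = 60$
$E = -16$ ($E = - 2 \cdot 2 \left(2 + 2\right) = - 2 \cdot 2 \cdot 4 = \left(-2\right) 8 = -16$)
$E o + z = \left(-16\right) \left(-7\right) + 60 = 112 + 60 = 172$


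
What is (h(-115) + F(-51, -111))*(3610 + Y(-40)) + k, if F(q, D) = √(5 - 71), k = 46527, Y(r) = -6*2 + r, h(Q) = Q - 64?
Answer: -590355 + 3558*I*√66 ≈ -5.9036e+5 + 28905.0*I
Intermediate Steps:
h(Q) = -64 + Q
Y(r) = -12 + r
F(q, D) = I*√66 (F(q, D) = √(-66) = I*√66)
(h(-115) + F(-51, -111))*(3610 + Y(-40)) + k = ((-64 - 115) + I*√66)*(3610 + (-12 - 40)) + 46527 = (-179 + I*√66)*(3610 - 52) + 46527 = (-179 + I*√66)*3558 + 46527 = (-636882 + 3558*I*√66) + 46527 = -590355 + 3558*I*√66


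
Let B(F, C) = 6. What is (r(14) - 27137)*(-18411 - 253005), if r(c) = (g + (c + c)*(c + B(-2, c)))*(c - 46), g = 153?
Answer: 13558043448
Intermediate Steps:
r(c) = (-46 + c)*(153 + 2*c*(6 + c)) (r(c) = (153 + (c + c)*(c + 6))*(c - 46) = (153 + (2*c)*(6 + c))*(-46 + c) = (153 + 2*c*(6 + c))*(-46 + c) = (-46 + c)*(153 + 2*c*(6 + c)))
(r(14) - 27137)*(-18411 - 253005) = ((-7038 - 399*14 - 80*14² + 2*14³) - 27137)*(-18411 - 253005) = ((-7038 - 5586 - 80*196 + 2*2744) - 27137)*(-271416) = ((-7038 - 5586 - 15680 + 5488) - 27137)*(-271416) = (-22816 - 27137)*(-271416) = -49953*(-271416) = 13558043448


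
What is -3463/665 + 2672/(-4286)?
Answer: -8309649/1425095 ≈ -5.8309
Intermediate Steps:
-3463/665 + 2672/(-4286) = -3463*1/665 + 2672*(-1/4286) = -3463/665 - 1336/2143 = -8309649/1425095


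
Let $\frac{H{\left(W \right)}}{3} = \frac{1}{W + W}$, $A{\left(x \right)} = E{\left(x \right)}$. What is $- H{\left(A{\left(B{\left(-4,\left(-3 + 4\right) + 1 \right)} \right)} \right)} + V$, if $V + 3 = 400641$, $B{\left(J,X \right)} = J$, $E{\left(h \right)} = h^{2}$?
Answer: $\frac{12820413}{32} \approx 4.0064 \cdot 10^{5}$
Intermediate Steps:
$A{\left(x \right)} = x^{2}$
$H{\left(W \right)} = \frac{3}{2 W}$ ($H{\left(W \right)} = \frac{3}{W + W} = \frac{3}{2 W}$)
$V = 400638$ ($V = -3 + 400641 = 400638$)
$- H{\left(A{\left(B{\left(-4,\left(-3 + 4\right) + 1 \right)} \right)} \right)} + V = - \frac{3}{2 \left(-4\right)^{2}} + 400638 = - \frac{3}{2 \cdot 16} + 400638 = \left(-1\right) \frac{3}{32} + 400638 = - \frac{3}{32} + 400638 = \frac{12820413}{32}$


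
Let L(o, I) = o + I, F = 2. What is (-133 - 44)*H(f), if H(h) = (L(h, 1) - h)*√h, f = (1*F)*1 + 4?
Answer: -177*√6 ≈ -433.56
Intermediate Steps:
L(o, I) = I + o
f = 6 (f = (1*2)*1 + 4 = 2*1 + 4 = 2 + 4 = 6)
H(h) = √h (H(h) = ((1 + h) - h)*√h = 1*√h = √h)
(-133 - 44)*H(f) = (-133 - 44)*√6 = -177*√6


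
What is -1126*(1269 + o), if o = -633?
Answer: -716136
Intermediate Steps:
-1126*(1269 + o) = -1126*(1269 - 633) = -1126*636 = -716136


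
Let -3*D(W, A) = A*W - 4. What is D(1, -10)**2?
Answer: 196/9 ≈ 21.778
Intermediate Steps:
D(W, A) = 4/3 - A*W/3 (D(W, A) = -(A*W - 4)/3 = -(-4 + A*W)/3 = 4/3 - A*W/3)
D(1, -10)**2 = (4/3 - 1/3*(-10)*1)**2 = (4/3 + 10/3)**2 = (14/3)**2 = 196/9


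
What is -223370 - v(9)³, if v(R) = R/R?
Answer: -223371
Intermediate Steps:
v(R) = 1
-223370 - v(9)³ = -223370 - 1*1³ = -223370 - 1*1 = -223370 - 1 = -223371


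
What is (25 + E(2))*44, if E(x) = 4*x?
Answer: 1452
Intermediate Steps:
(25 + E(2))*44 = (25 + 4*2)*44 = (25 + 8)*44 = 33*44 = 1452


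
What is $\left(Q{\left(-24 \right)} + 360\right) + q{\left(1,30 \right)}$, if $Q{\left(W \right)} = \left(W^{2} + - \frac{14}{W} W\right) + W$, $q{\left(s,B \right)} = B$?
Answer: $928$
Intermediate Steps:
$Q{\left(W \right)} = -14 + W + W^{2}$ ($Q{\left(W \right)} = \left(W^{2} - 14\right) + W = \left(-14 + W^{2}\right) + W = -14 + W + W^{2}$)
$\left(Q{\left(-24 \right)} + 360\right) + q{\left(1,30 \right)} = \left(\left(-14 - 24 + \left(-24\right)^{2}\right) + 360\right) + 30 = \left(\left(-14 - 24 + 576\right) + 360\right) + 30 = \left(538 + 360\right) + 30 = 898 + 30 = 928$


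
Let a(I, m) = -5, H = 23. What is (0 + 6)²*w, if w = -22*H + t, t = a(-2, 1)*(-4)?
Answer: -17496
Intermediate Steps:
t = 20 (t = -5*(-4) = 20)
w = -486 (w = -22*23 + 20 = -506 + 20 = -486)
(0 + 6)²*w = (0 + 6)²*(-486) = 6²*(-486) = 36*(-486) = -17496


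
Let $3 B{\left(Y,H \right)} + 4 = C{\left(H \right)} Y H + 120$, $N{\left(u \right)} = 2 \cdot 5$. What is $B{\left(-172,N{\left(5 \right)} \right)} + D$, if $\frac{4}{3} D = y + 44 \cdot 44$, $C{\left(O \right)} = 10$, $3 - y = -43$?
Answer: $- \frac{25249}{6} \approx -4208.2$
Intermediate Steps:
$y = 46$ ($y = 3 - -43 = 3 + 43 = 46$)
$N{\left(u \right)} = 10$
$B{\left(Y,H \right)} = \frac{116}{3} + \frac{10 H Y}{3}$ ($B{\left(Y,H \right)} = - \frac{4}{3} + \frac{10 Y H + 120}{3} = - \frac{4}{3} + \frac{10 H Y + 120}{3} = - \frac{4}{3} + \frac{120 + 10 H Y}{3} = - \frac{4}{3} + \left(40 + \frac{10 H Y}{3}\right) = \frac{116}{3} + \frac{10 H Y}{3}$)
$D = \frac{2973}{2}$ ($D = \frac{3 \left(46 + 44 \cdot 44\right)}{4} = \frac{3 \left(46 + 1936\right)}{4} = \frac{3}{4} \cdot 1982 = \frac{2973}{2} \approx 1486.5$)
$B{\left(-172,N{\left(5 \right)} \right)} + D = \left(\frac{116}{3} + \frac{10}{3} \cdot 10 \left(-172\right)\right) + \frac{2973}{2} = \left(\frac{116}{3} - \frac{17200}{3}\right) + \frac{2973}{2} = - \frac{17084}{3} + \frac{2973}{2} = - \frac{25249}{6}$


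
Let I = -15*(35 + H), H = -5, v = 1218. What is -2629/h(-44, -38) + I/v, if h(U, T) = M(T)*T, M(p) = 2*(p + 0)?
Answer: -750287/586264 ≈ -1.2798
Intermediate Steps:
M(p) = 2*p
h(U, T) = 2*T**2 (h(U, T) = (2*T)*T = 2*T**2)
I = -450 (I = -15*(35 - 5) = -15*30 = -450)
-2629/h(-44, -38) + I/v = -2629/(2*(-38)**2) - 450/1218 = -2629/(2*1444) - 450*1/1218 = -2629/2888 - 75/203 = -750287/586264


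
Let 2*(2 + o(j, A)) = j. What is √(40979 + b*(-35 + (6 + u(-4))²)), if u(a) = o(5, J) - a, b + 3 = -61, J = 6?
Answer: 29*√43 ≈ 190.17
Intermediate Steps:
o(j, A) = -2 + j/2
b = -64 (b = -3 - 61 = -64)
u(a) = ½ - a (u(a) = (-2 + (½)*5) - a = (-2 + 5/2) - a = ½ - a)
√(40979 + b*(-35 + (6 + u(-4))²)) = √(40979 - 64*(-35 + (6 + (½ - 1*(-4)))²)) = √(40979 - 64*(-35 + (6 + (½ + 4))²)) = √(40979 - 64*(-35 + (6 + 9/2)²)) = √(40979 - 64*(-35 + (21/2)²)) = √(40979 - 64*(-35 + 441/4)) = √(40979 - 64*301/4) = √(40979 - 4816) = √36163 = 29*√43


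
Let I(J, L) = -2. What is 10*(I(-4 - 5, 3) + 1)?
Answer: -10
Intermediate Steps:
10*(I(-4 - 5, 3) + 1) = 10*(-2 + 1) = 10*(-1) = -10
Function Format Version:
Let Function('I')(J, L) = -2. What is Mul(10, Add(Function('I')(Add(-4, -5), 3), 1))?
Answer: -10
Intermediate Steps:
Mul(10, Add(Function('I')(Add(-4, -5), 3), 1)) = Mul(10, Add(-2, 1)) = Mul(10, -1) = -10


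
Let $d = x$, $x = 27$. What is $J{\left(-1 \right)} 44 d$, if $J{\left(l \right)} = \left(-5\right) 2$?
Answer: $-11880$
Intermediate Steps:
$J{\left(l \right)} = -10$
$d = 27$
$J{\left(-1 \right)} 44 d = \left(-10\right) 44 \cdot 27 = \left(-440\right) 27 = -11880$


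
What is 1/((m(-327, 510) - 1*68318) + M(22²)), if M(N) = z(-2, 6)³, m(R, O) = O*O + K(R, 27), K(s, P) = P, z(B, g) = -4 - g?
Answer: 1/190809 ≈ 5.2408e-6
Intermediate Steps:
m(R, O) = 27 + O² (m(R, O) = O*O + 27 = O² + 27 = 27 + O²)
M(N) = -1000 (M(N) = (-4 - 1*6)³ = (-4 - 6)³ = (-10)³ = -1000)
1/((m(-327, 510) - 1*68318) + M(22²)) = 1/(((27 + 510²) - 1*68318) - 1000) = 1/(((27 + 260100) - 68318) - 1000) = 1/((260127 - 68318) - 1000) = 1/(191809 - 1000) = 1/190809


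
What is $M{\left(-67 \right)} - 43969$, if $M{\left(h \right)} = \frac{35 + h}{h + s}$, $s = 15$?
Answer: $- \frac{571589}{13} \approx -43968.0$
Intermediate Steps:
$M{\left(h \right)} = \frac{35 + h}{15 + h}$ ($M{\left(h \right)} = \frac{35 + h}{h + 15} = \frac{35 + h}{15 + h}$)
$M{\left(-67 \right)} - 43969 = \frac{35 - 67}{15 - 67} - 43969 = \frac{1}{-52} \left(-32\right) - 43969 = \left(- \frac{1}{52}\right) \left(-32\right) - 43969 = \frac{8}{13} - 43969 = - \frac{571589}{13}$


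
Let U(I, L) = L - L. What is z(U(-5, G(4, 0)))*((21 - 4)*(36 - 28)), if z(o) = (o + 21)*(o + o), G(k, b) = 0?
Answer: 0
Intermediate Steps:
U(I, L) = 0
z(o) = 2*o*(21 + o) (z(o) = (21 + o)*(2*o) = 2*o*(21 + o))
z(U(-5, G(4, 0)))*((21 - 4)*(36 - 28)) = (2*0*(21 + 0))*((21 - 4)*(36 - 28)) = (2*0*21)*(17*8) = 0*136 = 0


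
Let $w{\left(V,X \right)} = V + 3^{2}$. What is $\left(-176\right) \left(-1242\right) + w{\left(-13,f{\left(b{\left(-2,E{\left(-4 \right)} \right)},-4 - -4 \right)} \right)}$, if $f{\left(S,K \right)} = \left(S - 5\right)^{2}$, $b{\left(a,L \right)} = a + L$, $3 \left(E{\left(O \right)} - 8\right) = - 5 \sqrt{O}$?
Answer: $218588$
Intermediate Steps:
$E{\left(O \right)} = 8 - \frac{5 \sqrt{O}}{3}$ ($E{\left(O \right)} = 8 + \frac{\left(-5\right) \sqrt{O}}{3} = 8 - \frac{5 \sqrt{O}}{3}$)
$b{\left(a,L \right)} = L + a$
$f{\left(S,K \right)} = \left(-5 + S\right)^{2}$
$w{\left(V,X \right)} = 9 + V$ ($w{\left(V,X \right)} = V + 9 = 9 + V$)
$\left(-176\right) \left(-1242\right) + w{\left(-13,f{\left(b{\left(-2,E{\left(-4 \right)} \right)},-4 - -4 \right)} \right)} = \left(-176\right) \left(-1242\right) + \left(9 - 13\right) = 218592 - 4 = 218588$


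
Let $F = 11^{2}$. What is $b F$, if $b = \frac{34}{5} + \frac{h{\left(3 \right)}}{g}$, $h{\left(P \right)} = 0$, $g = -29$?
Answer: $\frac{4114}{5} \approx 822.8$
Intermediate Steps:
$F = 121$
$b = \frac{34}{5}$ ($b = \frac{34}{5} + \frac{0}{-29} = 34 \cdot \frac{1}{5} + 0 \left(- \frac{1}{29}\right) = \frac{34}{5} + 0 = \frac{34}{5} \approx 6.8$)
$b F = \frac{34}{5} \cdot 121 = \frac{4114}{5}$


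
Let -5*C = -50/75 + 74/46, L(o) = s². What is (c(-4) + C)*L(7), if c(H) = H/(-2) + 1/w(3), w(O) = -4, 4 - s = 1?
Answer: 1293/92 ≈ 14.054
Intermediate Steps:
s = 3 (s = 4 - 1*1 = 4 - 1 = 3)
L(o) = 9 (L(o) = 3² = 9)
C = -13/69 (C = -(-50/75 + 74/46)/5 = -(-50*1/75 + 74*(1/46))/5 = -(-⅔ + 37/23)/5 = -⅕*65/69 = -13/69 ≈ -0.18841)
c(H) = -¼ - H/2 (c(H) = H/(-2) + 1/(-4) = H*(-½) + 1*(-¼) = -H/2 - ¼ = -¼ - H/2)
(c(-4) + C)*L(7) = ((-¼ - ½*(-4)) - 13/69)*9 = ((-¼ + 2) - 13/69)*9 = (7/4 - 13/69)*9 = (431/276)*9 = 1293/92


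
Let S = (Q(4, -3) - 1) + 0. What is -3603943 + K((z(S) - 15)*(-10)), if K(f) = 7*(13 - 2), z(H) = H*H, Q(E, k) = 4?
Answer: -3603866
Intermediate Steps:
S = 3 (S = (4 - 1) + 0 = 3 + 0 = 3)
z(H) = H²
K(f) = 77 (K(f) = 7*11 = 77)
-3603943 + K((z(S) - 15)*(-10)) = -3603943 + 77 = -3603866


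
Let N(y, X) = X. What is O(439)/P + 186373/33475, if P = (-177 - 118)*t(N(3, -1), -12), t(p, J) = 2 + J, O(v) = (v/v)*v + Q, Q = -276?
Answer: 22210271/3950050 ≈ 5.6228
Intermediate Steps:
O(v) = -276 + v (O(v) = (v/v)*v - 276 = 1*v - 276 = v - 276 = -276 + v)
P = 2950 (P = (-177 - 118)*(2 - 12) = -295*(-10) = 2950)
O(439)/P + 186373/33475 = (-276 + 439)/2950 + 186373/33475 = 163*(1/2950) + 186373*(1/33475) = 163/2950 + 186373/33475 = 22210271/3950050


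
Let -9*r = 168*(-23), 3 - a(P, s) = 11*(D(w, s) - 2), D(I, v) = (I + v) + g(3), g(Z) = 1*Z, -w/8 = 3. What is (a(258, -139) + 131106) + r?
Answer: 399961/3 ≈ 1.3332e+5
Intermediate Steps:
w = -24 (w = -8*3 = -24)
g(Z) = Z
D(I, v) = 3 + I + v (D(I, v) = (I + v) + 3 = 3 + I + v)
a(P, s) = 256 - 11*s (a(P, s) = 3 - 11*((3 - 24 + s) - 2) = 3 - 11*((-21 + s) - 2) = 3 - 11*(-23 + s) = 3 - (-253 + 11*s) = 3 + (253 - 11*s) = 256 - 11*s)
r = 1288/3 (r = -56*(-23)/3 = -1/9*(-3864) = 1288/3 ≈ 429.33)
(a(258, -139) + 131106) + r = ((256 - 11*(-139)) + 131106) + 1288/3 = ((256 + 1529) + 131106) + 1288/3 = (1785 + 131106) + 1288/3 = 132891 + 1288/3 = 399961/3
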